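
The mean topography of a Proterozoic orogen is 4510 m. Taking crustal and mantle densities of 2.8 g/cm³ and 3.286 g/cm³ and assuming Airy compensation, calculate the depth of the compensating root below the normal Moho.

26000 m

In Airy isostatic equilibrium: the weight of the topography is balanced by the buoyancy of the root, ρ_c h = (ρ_m − ρ_c) r.
r = h · ρ_c / (ρ_m − ρ_c) = 4510 m × 2.8 / (3.286 − 2.8) = 26000 m.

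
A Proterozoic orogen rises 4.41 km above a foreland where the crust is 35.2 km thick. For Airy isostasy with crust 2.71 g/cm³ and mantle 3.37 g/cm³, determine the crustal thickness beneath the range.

Root depth r = h ρ_c / (ρ_m − ρ_c) = 4.41 km × 2.71 / 0.66 = 18.11 km.
Total thickness = T + h + r = 35.2 km + 4.41 km + 18.11 km = 57.7 km.

57.7 km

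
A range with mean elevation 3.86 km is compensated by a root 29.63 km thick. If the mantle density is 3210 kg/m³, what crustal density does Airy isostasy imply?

2840 kg/m³

ρ_c h = (ρ_m − ρ_c) r → ρ_c (h + r) = ρ_m r → ρ_c = ρ_m r / (h + r).
ρ_c = 3210 × 29.63 km / (3.86 km + 29.63 km) = 2840 kg/m³.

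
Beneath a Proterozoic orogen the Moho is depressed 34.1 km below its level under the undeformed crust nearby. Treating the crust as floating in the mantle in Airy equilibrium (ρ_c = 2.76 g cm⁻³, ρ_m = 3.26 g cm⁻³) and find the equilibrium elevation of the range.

6.18 km

Equating mass per unit area of the two columns: ρ_c h = (ρ_m − ρ_c) r.
h = r (ρ_m − ρ_c) / ρ_c = 34.1 km × (3.26 − 2.76) / 2.76 = 6.18 km.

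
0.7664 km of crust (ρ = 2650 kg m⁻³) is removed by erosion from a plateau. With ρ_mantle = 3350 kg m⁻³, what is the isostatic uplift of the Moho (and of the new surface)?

Unloading: uplift u = e ρ_c/ρ_m = 0.7664 km × 2650/3350 = 0.606 km.

0.606 km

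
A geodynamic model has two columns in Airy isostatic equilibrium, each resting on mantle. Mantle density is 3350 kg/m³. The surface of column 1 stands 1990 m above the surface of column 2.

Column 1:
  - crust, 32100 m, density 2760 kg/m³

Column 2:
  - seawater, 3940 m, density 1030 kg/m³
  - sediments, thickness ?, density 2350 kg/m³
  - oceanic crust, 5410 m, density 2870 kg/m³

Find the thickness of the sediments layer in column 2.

Take the compensation level at the base of the deeper column (depth z_c below the surface of column 1) and equate Σ ρ_i t_i down to z_c; mantle fills any gap and the z_c terms cancel.
Column 1: 32100×2760 + (z_c − 32100)×3350
Column 2: 1990×0 + 3940×1030 + x×2350 + 5410×2870 + (z_c − 1990 − 9350 − x)×3350
The z_c×3350 term appears on both sides and cancels. Collect the known terms of each column as K = Σ(ρt)_known − 3350 × (depth of known layers): K_1 = 88596000 − 3350×32100 = −18939000; K_2 = 19584900 − 3350×(1990 + 9350) = −18404100.
Balance: K_1 = K_2 − x×(3350 − 2350), so x = (K_2 − K_1)/(3350 − 2350) = 534900/1000 = 535 m.

535 m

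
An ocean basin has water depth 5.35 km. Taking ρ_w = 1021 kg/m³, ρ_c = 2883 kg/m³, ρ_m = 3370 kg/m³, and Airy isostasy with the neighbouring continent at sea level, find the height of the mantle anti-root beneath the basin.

In Airy isostatic equilibrium: replacing crust with seawater at the top is compensated by replacing crust with mantle at the base: d (ρ_c − ρ_w) = a (ρ_m − ρ_c).
a = d (ρ_c − ρ_w)/(ρ_m − ρ_c) = 5.35 km × 1862/487 = 20.5 km.

20.5 km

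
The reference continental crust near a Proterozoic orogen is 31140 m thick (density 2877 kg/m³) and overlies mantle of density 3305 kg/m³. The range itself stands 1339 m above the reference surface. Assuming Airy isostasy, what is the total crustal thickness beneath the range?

Root depth r = h ρ_c / (ρ_m − ρ_c) = 1339 m × 2877 / 428 = 9001 m.
Total thickness = T + h + r = 31140 m + 1339 m + 9001 m = 41500 m.

41500 m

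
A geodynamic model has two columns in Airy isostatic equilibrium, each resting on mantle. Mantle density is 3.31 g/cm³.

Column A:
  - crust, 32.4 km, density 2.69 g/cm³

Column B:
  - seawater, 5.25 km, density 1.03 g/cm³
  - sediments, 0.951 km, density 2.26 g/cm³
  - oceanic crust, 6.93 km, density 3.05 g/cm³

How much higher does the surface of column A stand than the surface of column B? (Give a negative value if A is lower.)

1.61 km

For any compensation level in the mantle, the mantle terms cancel and isostasy reduces to e = (Σt_A − Σt_B) − (Σ(ρt)_A − Σ(ρt)_B) / ρ_m.
Σt_A = 32.4 km; Σt_B = 13.131 km; Σ(ρt)_A = 87.156; Σ(ρt)_B = 28.69326 (in km·g/cm³).
e = (32.4 − 13.131) − (87.156 − 28.69326) / 3.31 = 1.61 km.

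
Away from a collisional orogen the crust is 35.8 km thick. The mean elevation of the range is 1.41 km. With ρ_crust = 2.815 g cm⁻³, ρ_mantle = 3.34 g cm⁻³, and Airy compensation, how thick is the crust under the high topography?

44.8 km

Root depth r = h ρ_c / (ρ_m − ρ_c) = 1.41 km × 2.815 / 0.525 = 7.56 km.
Total thickness = T + h + r = 35.8 km + 1.41 km + 7.56 km = 44.8 km.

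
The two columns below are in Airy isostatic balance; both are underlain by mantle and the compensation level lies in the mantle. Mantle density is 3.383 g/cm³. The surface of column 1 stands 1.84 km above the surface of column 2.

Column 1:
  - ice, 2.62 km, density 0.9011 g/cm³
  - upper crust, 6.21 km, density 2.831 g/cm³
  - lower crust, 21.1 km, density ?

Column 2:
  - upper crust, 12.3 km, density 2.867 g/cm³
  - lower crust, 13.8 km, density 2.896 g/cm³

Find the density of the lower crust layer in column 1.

2.94 g/cm³

Take the compensation level at the base of the deeper column (depth z_c below the surface of column 1) and equate Σ ρ_i t_i down to z_c; mantle fills any gap and the z_c terms cancel.
Column 1: 2.62×0.9011 + 6.21×2.831 + 21.1×ρ + (z_c − 29.93)×3.383
Column 2: 1.84×0 + 12.3×2.867 + 13.8×2.896 + (z_c − 1.84 − 26.1)×3.383
The z_c×3.383 term appears on both sides and cancels. Collect the known terms of each column as K = Σ(ρt)_known − 3.383 × (depth of known layers): K_1 = 19.941392 − 3.383×29.93 = −81.311798; K_2 = 75.2289 − 3.383×(1.84 + 26.1) = −19.29212.
Balance: K_1 + 21.1×ρ = K_2, so ρ = (K_2 − K_1)/21.1 = 62.0197/21.1 = 2.94 g/cm³.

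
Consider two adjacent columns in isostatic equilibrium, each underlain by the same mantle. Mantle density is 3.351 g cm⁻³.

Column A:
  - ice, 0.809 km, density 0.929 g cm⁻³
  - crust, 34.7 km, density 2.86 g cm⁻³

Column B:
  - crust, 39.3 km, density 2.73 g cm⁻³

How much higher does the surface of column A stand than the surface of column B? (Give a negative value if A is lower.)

−1.61 km

For any compensation level in the mantle, the mantle terms cancel and isostasy reduces to e = (Σt_A − Σt_B) − (Σ(ρt)_A − Σ(ρt)_B) / ρ_m.
Σt_A = 35.509 km; Σt_B = 39.3 km; Σ(ρt)_A = 99.993561; Σ(ρt)_B = 107.289 (in km·g cm⁻³).
e = (35.509 − 39.3) − (99.993561 − 107.289) / 3.351 = −1.61 km.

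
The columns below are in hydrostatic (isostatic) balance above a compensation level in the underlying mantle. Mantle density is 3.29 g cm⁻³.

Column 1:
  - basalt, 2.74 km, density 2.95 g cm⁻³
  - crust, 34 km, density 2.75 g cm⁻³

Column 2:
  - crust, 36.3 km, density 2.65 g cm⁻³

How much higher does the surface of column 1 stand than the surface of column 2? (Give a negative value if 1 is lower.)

−1.2 km

For any compensation level in the mantle, the mantle terms cancel and isostasy reduces to e = (Σt_1 − Σt_2) − (Σ(ρt)_1 − Σ(ρt)_2) / ρ_m.
Σt_1 = 36.74 km; Σt_2 = 36.3 km; Σ(ρt)_1 = 101.583; Σ(ρt)_2 = 96.195 (in km·g cm⁻³).
e = (36.74 − 36.3) − (101.583 − 96.195) / 3.29 = −1.2 km.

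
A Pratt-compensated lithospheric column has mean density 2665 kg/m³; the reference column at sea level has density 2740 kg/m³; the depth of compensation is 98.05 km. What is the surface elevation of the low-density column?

2.76 km

ρ_ref D = ρ (D + h) → h = D (ρ_ref − ρ)/ρ.
h = 98.05 km × (2740 − 2665)/2665 = 2.76 km.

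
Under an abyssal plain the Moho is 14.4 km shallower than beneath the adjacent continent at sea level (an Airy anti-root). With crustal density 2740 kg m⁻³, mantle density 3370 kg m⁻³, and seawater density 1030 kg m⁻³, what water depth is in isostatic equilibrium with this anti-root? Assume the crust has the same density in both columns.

5.31 km

Replacing a thickness d of crust by seawater at the top must be balanced by replacing crust with mantle at the base: d (ρ_c − ρ_w) = a (ρ_m − ρ_c).
d = a (ρ_m − ρ_c)/(ρ_c − ρ_w) = 14.4 km × 630/1710 = 5.31 km.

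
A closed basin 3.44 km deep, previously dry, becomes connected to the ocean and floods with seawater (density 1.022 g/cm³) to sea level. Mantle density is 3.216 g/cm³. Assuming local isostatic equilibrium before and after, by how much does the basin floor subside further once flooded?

After flooding the water column is d + s deep. Its weight must equal the weight of mantle displaced by the extra subsidence s: (d + s) ρ_w = s ρ_m.
s = d ρ_w / (ρ_m − ρ_w) = 3.44 km × 1.022/(3.216 − 1.022) = 1.6 km.

1.6 km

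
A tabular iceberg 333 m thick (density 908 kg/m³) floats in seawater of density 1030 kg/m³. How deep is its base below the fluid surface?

Draft d = t ρ_obj/ρ_fluid = 333 m × 908/1030 = 294 m.

294 m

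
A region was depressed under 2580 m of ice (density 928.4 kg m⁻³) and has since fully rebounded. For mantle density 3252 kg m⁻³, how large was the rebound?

737 m

Removing the load lets mantle flow back in; uplift u satisfies ρ_ice t = ρ_m u.
u = t ρ_ice/ρ_m = 2580 m × 928.4/3252 = 737 m.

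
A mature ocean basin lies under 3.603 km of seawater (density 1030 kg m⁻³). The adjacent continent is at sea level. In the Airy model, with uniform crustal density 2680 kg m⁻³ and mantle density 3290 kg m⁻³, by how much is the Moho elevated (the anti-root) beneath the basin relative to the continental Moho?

9.75 km

Isostatic balance requires: replacing crust with seawater at the top is compensated by replacing crust with mantle at the base: d (ρ_c − ρ_w) = a (ρ_m − ρ_c).
a = d (ρ_c − ρ_w)/(ρ_m − ρ_c) = 3.603 km × 1650/610 = 9.75 km.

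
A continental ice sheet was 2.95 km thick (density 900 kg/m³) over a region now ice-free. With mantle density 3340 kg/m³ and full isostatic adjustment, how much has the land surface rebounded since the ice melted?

0.795 km

Removing the load lets mantle flow back in; uplift u satisfies ρ_ice t = ρ_m u.
u = t ρ_ice/ρ_m = 2.95 km × 900/3340 = 0.795 km.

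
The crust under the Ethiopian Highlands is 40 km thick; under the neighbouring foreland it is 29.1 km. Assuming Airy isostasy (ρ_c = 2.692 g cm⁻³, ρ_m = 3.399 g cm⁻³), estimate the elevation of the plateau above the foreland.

Excess crust Δ = 40 km − 29.1 km = 10.9 km, split between elevation h and root r with h + r = Δ.
Airy balance ρ_c h = (ρ_m − ρ_c) r gives r = h ρ_c/(ρ_m − ρ_c), so h (1 + ρ_c/(ρ_m − ρ_c)) = Δ, i.e. h = Δ (ρ_m − ρ_c)/ρ_m.
h = 10.9 km × 0.707/3.399 = 2.27 km.

2.27 km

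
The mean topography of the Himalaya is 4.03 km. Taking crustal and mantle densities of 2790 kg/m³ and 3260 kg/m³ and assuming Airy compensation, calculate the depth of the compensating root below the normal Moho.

Isostatic balance requires: the weight of the topography is balanced by the buoyancy of the root, ρ_c h = (ρ_m − ρ_c) r.
r = h · ρ_c / (ρ_m − ρ_c) = 4.03 km × 2790 / (3260 − 2790) = 23.9 km.

23.9 km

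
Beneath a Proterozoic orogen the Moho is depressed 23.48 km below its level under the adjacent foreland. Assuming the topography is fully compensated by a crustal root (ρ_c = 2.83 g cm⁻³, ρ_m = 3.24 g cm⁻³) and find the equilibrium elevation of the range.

3.4 km

For local isostatic compensation: ρ_c h = (ρ_m − ρ_c) r.
h = r (ρ_m − ρ_c) / ρ_c = 23.48 km × (3.24 − 2.83) / 2.83 = 3.4 km.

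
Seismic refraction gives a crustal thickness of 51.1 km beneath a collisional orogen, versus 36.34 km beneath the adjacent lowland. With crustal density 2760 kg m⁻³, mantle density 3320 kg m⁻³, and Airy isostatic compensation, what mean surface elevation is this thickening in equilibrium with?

Excess crust Δ = 51.1 km − 36.34 km = 14.76 km, split between elevation h and root r with h + r = Δ.
Airy balance ρ_c h = (ρ_m − ρ_c) r gives r = h ρ_c/(ρ_m − ρ_c), so h (1 + ρ_c/(ρ_m − ρ_c)) = Δ, i.e. h = Δ (ρ_m − ρ_c)/ρ_m.
h = 14.76 km × 560/3320 = 2.49 km.

2.49 km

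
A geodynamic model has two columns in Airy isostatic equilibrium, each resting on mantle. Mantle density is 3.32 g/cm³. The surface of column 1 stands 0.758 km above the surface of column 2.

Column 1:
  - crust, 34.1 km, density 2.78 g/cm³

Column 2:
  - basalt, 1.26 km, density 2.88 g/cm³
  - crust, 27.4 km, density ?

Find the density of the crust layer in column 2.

Take the compensation level at the base of the deeper column (depth z_c below the surface of column 1) and equate Σ ρ_i t_i down to z_c; mantle fills any gap and the z_c terms cancel.
Column 1: 34.1×2.78 + (z_c − 34.1)×3.32
Column 2: 0.758×0 + 1.26×2.88 + 27.4×ρ + (z_c − 0.758 − 28.66)×3.32
The z_c×3.32 term appears on both sides and cancels. Collect the known terms of each column as K = Σ(ρt)_known − 3.32 × (depth of known layers): K_1 = 94.798 − 3.32×34.1 = −18.414; K_2 = 3.6288 − 3.32×(0.758 + 28.66) = −94.03896.
Balance: K_1 = K_2 + 27.4×ρ, so ρ = (K_1 − K_2)/27.4 = 75.625/27.4 = 2.76 g/cm³.

2.76 g/cm³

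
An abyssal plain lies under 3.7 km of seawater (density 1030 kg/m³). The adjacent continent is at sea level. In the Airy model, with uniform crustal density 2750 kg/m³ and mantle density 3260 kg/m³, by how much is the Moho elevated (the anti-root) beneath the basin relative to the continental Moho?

12.5 km

For local isostatic compensation: replacing crust with seawater at the top is compensated by replacing crust with mantle at the base: d (ρ_c − ρ_w) = a (ρ_m − ρ_c).
a = d (ρ_c − ρ_w)/(ρ_m − ρ_c) = 3.7 km × 1720/510 = 12.5 km.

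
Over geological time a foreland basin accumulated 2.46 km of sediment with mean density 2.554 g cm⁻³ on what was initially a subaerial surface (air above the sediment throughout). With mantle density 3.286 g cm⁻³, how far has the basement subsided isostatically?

Subaerial load: s = t ρ_sed / ρ_m = 2.46 km × 2.554/3.286 = 1.91 km.

1.91 km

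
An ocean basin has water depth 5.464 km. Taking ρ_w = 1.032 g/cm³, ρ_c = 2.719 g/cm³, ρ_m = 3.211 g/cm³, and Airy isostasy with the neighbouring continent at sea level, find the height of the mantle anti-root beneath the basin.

18.7 km

Equating mass per unit area of the two columns: replacing crust with seawater at the top is compensated by replacing crust with mantle at the base: d (ρ_c − ρ_w) = a (ρ_m − ρ_c).
a = d (ρ_c − ρ_w)/(ρ_m − ρ_c) = 5.464 km × 1.687/0.492 = 18.7 km.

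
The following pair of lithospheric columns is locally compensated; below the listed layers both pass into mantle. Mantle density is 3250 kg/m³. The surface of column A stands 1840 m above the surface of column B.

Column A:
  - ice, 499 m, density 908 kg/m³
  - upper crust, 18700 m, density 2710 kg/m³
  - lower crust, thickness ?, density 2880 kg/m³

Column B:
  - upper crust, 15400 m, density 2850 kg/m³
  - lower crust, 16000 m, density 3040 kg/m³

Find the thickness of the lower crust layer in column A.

11400 m

Take the compensation level at the base of the deeper column (depth z_c below the surface of column A) and equate Σ ρ_i t_i down to z_c; mantle fills any gap and the z_c terms cancel.
Column A: 499×908 + 18700×2710 + x×2880 + (z_c − 19199 − x)×3250
Column B: 1840×0 + 15400×2850 + 16000×3040 + (z_c − 1840 − 31400)×3250
The z_c×3250 term appears on both sides and cancels. Collect the known terms of each column as K = Σ(ρt)_known − 3250 × (depth of known layers): K_A = 51130092 − 3250×19199 = −11266658; K_B = 92530000 − 3250×(1840 + 31400) = −15500000.
Balance: K_A − x×(3250 − 2880) = K_B, so x = (K_A − K_B)/(3250 − 2880) = 4233340/370 = 11400 m.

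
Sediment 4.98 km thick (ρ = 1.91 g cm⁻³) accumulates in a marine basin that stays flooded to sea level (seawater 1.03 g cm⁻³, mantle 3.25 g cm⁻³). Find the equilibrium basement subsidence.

Submarine loading: the sediment displaces seawater, and the subsidence is in turn flooded, so s (ρ_m − ρ_w) = t (ρ_sed − ρ_w).
s = 4.98 km × (1.91 − 1.03) / (3.25 − 1.03) = 1.97 km.

1.97 km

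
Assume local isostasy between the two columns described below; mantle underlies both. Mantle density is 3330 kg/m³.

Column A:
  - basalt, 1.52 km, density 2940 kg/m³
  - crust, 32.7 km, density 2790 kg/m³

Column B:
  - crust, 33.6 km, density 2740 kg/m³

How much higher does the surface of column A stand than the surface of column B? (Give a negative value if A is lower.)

−0.472 km

For any compensation level in the mantle, the mantle terms cancel and isostasy reduces to e = (Σt_A − Σt_B) − (Σ(ρt)_A − Σ(ρt)_B) / ρ_m.
Σt_A = 34.22 km; Σt_B = 33.6 km; Σ(ρt)_A = 95701.8; Σ(ρt)_B = 92064 (in km·kg/m³).
e = (34.22 − 33.6) − (95701.8 − 92064) / 3330 = −0.472 km.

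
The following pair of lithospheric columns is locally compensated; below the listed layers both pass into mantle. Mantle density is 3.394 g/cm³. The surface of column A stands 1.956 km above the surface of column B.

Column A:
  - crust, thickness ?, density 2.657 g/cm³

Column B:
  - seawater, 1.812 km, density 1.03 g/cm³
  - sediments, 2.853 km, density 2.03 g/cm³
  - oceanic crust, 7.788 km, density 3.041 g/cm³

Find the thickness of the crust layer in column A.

23.8 km

Take the compensation level at the base of the deeper column (depth z_c below the surface of column A) and equate Σ ρ_i t_i down to z_c; mantle fills any gap and the z_c terms cancel.
Column A: x×2.657 + (z_c − 0 − x)×3.394
Column B: 1.956×0 + 1.812×1.03 + 2.853×2.03 + 7.788×3.041 + (z_c − 1.956 − 12.453)×3.394
The z_c×3.394 term appears on both sides and cancels. Collect the known terms of each column as K = Σ(ρt)_known − 3.394 × (depth of known layers): K_A = 0 − 3.394×0 = 0; K_B = 31.341258 − 3.394×(1.956 + 12.453) = −17.562888.
Balance: K_A − x×(3.394 − 2.657) = K_B, so x = (K_A − K_B)/(3.394 − 2.657) = 17.5629/0.737 = 23.8 km.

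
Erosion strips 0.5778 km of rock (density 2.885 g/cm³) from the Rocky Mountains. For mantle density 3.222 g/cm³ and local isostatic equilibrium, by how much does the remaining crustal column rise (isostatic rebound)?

0.517 km

Unloading: uplift u = e ρ_c/ρ_m = 0.5778 km × 2.885/3.222 = 0.517 km.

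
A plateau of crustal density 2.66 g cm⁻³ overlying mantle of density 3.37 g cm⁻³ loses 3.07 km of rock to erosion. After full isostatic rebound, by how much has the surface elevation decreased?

0.647 km

Rebound u = e ρ_c/ρ_m = 3.07 km × 2.66/3.37 = 2.423 km.
Net surface drop = e − u = 3.07 km − 2.423 km = e (ρ_m − ρ_c)/ρ_m = 0.647 km.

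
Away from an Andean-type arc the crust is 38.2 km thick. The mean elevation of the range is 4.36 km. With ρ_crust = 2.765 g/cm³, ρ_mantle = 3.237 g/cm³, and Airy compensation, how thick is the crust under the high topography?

68.1 km

Root depth r = h ρ_c / (ρ_m − ρ_c) = 4.36 km × 2.765 / 0.472 = 25.54 km.
Total thickness = T + h + r = 38.2 km + 4.36 km + 25.54 km = 68.1 km.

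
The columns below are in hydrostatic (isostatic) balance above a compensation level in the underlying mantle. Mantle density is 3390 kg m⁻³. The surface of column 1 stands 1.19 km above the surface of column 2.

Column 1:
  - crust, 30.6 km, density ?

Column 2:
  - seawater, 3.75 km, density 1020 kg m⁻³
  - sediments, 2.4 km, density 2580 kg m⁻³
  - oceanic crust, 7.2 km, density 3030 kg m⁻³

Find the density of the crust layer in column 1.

2820 kg m⁻³

Take the compensation level at the base of the deeper column (depth z_c below the surface of column 1) and equate Σ ρ_i t_i down to z_c; mantle fills any gap and the z_c terms cancel.
Column 1: 30.6×ρ + (z_c − 30.6)×3390
Column 2: 1.19×0 + 3.75×1020 + 2.4×2580 + 7.2×3030 + (z_c − 1.19 − 13.35)×3390
The z_c×3390 term appears on both sides and cancels. Collect the known terms of each column as K = Σ(ρt)_known − 3390 × (depth of known layers): K_1 = 0 − 3390×30.6 = −103734; K_2 = 31833 − 3390×(1.19 + 13.35) = −17457.6.
Balance: K_1 + 30.6×ρ = K_2, so ρ = (K_2 − K_1)/30.6 = 86276.4/30.6 = 2820 kg m⁻³.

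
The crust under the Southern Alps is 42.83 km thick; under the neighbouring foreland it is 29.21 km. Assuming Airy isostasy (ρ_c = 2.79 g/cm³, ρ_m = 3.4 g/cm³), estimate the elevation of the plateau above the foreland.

2.44 km

Excess crust Δ = 42.83 km − 29.21 km = 13.62 km, split between elevation h and root r with h + r = Δ.
Airy balance ρ_c h = (ρ_m − ρ_c) r gives r = h ρ_c/(ρ_m − ρ_c), so h (1 + ρ_c/(ρ_m − ρ_c)) = Δ, i.e. h = Δ (ρ_m − ρ_c)/ρ_m.
h = 13.62 km × 0.61/3.4 = 2.44 km.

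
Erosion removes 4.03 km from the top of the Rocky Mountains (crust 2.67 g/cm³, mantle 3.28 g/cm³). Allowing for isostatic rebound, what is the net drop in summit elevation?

0.749 km

Rebound u = e ρ_c/ρ_m = 4.03 km × 2.67/3.28 = 3.281 km.
Net surface drop = e − u = 4.03 km − 3.281 km = e (ρ_m − ρ_c)/ρ_m = 0.749 km.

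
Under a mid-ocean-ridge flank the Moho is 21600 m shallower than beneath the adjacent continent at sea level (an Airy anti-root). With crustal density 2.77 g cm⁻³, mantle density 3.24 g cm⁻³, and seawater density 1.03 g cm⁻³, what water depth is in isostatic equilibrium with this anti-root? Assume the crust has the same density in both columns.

5830 m

Replacing a thickness d of crust by seawater at the top must be balanced by replacing crust with mantle at the base: d (ρ_c − ρ_w) = a (ρ_m − ρ_c).
d = a (ρ_m − ρ_c)/(ρ_c − ρ_w) = 21600 m × 0.47/1.74 = 5830 m.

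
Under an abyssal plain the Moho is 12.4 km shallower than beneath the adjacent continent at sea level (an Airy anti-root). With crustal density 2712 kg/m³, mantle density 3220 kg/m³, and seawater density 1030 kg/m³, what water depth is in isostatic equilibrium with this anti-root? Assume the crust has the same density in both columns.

3.75 km

Replacing a thickness d of crust by seawater at the top must be balanced by replacing crust with mantle at the base: d (ρ_c − ρ_w) = a (ρ_m − ρ_c).
d = a (ρ_m − ρ_c)/(ρ_c − ρ_w) = 12.4 km × 508/1682 = 3.75 km.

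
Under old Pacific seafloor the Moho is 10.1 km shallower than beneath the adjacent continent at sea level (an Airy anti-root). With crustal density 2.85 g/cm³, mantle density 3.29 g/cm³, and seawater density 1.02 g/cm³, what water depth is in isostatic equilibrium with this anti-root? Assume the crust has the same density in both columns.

2.43 km

Replacing a thickness d of crust by seawater at the top must be balanced by replacing crust with mantle at the base: d (ρ_c − ρ_w) = a (ρ_m − ρ_c).
d = a (ρ_m − ρ_c)/(ρ_c − ρ_w) = 10.1 km × 0.44/1.83 = 2.43 km.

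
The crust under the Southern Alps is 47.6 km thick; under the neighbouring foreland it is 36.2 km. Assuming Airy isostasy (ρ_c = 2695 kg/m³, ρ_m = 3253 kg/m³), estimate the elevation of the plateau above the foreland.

Excess crust Δ = 47.6 km − 36.2 km = 11.4 km, split between elevation h and root r with h + r = Δ.
Airy balance ρ_c h = (ρ_m − ρ_c) r gives r = h ρ_c/(ρ_m − ρ_c), so h (1 + ρ_c/(ρ_m − ρ_c)) = Δ, i.e. h = Δ (ρ_m − ρ_c)/ρ_m.
h = 11.4 km × 558/3253 = 1.96 km.

1.96 km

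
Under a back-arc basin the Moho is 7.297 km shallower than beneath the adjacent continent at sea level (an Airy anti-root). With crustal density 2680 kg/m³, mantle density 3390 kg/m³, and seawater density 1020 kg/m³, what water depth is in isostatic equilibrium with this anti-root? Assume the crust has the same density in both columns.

Replacing a thickness d of crust by seawater at the top must be balanced by replacing crust with mantle at the base: d (ρ_c − ρ_w) = a (ρ_m − ρ_c).
d = a (ρ_m − ρ_c)/(ρ_c − ρ_w) = 7.297 km × 710/1660 = 3.12 km.

3.12 km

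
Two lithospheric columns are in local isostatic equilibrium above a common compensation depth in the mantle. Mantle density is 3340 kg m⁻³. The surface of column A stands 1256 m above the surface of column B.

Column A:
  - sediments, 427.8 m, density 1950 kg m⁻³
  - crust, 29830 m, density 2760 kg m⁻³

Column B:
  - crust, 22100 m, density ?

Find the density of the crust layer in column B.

Take the compensation level at the base of the deeper column (depth z_c below the surface of column A) and equate Σ ρ_i t_i down to z_c; mantle fills any gap and the z_c terms cancel.
Column A: 427.8×1950 + 29830×2760 + (z_c − 30257.8)×3340
Column B: 1256×0 + 22100×ρ + (z_c − 1256 − 22100)×3340
The z_c×3340 term appears on both sides and cancels. Collect the known terms of each column as K = Σ(ρt)_known − 3340 × (depth of known layers): K_A = 83165010 − 3340×30257.8 = −17896042; K_B = 0 − 3340×(1256 + 22100) = −78009040.
Balance: K_A = K_B + 22100×ρ, so ρ = (K_A − K_B)/22100 = 60113000/22100 = 2720 kg m⁻³.

2720 kg m⁻³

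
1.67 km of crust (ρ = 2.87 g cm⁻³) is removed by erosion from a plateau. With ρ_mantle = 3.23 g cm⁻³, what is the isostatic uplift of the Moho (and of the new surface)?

1.48 km

Unloading: uplift u = e ρ_c/ρ_m = 1.67 km × 2.87/3.23 = 1.48 km.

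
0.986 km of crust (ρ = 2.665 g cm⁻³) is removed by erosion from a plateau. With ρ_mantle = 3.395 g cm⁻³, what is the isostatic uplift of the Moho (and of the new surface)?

Unloading: uplift u = e ρ_c/ρ_m = 0.986 km × 2.665/3.395 = 0.774 km.

0.774 km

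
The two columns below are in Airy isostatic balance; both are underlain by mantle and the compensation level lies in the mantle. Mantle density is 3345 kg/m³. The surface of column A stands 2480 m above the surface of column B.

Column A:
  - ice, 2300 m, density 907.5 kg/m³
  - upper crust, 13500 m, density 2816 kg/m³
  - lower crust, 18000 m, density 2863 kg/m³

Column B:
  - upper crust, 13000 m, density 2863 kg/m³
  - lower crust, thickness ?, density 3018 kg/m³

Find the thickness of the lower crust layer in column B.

21000 m

Take the compensation level at the base of the deeper column (depth z_c below the surface of column A) and equate Σ ρ_i t_i down to z_c; mantle fills any gap and the z_c terms cancel.
Column A: 2300×907.5 + 13500×2816 + 18000×2863 + (z_c − 33800)×3345
Column B: 2480×0 + 13000×2863 + x×3018 + (z_c − 2480 − 13000 − x)×3345
The z_c×3345 term appears on both sides and cancels. Collect the known terms of each column as K = Σ(ρt)_known − 3345 × (depth of known layers): K_A = 91637250 − 3345×33800 = −21423750; K_B = 37219000 − 3345×(2480 + 13000) = −14561600.
Balance: K_A = K_B − x×(3345 − 3018), so x = (K_B − K_A)/(3345 − 3018) = 6862150/327 = 21000 m.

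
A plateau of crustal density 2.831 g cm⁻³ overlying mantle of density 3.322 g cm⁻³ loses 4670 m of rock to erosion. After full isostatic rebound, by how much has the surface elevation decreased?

690 m

Rebound u = e ρ_c/ρ_m = 4670 m × 2.831/3.322 = 3980 m.
Net surface drop = e − u = 4670 m − 3980 m = e (ρ_m − ρ_c)/ρ_m = 690 m.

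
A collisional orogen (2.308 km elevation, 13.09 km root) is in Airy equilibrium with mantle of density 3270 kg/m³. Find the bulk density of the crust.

ρ_c h = (ρ_m − ρ_c) r → ρ_c (h + r) = ρ_m r → ρ_c = ρ_m r / (h + r).
ρ_c = 3270 × 13.09 km / (2.308 km + 13.09 km) = 2780 kg/m³.

2780 kg/m³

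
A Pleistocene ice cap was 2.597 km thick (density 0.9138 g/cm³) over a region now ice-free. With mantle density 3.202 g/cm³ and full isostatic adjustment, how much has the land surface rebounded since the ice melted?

Removing the load lets mantle flow back in; uplift u satisfies ρ_ice t = ρ_m u.
u = t ρ_ice/ρ_m = 2.597 km × 0.9138/3.202 = 0.741 km.

0.741 km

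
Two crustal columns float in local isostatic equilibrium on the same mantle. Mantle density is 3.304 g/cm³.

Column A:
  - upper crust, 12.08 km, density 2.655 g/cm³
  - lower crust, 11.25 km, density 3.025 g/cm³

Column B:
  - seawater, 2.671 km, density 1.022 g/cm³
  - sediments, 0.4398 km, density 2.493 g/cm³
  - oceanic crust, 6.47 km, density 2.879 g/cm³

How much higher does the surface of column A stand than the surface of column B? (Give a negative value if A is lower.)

0.538 km

For any compensation level in the mantle, the mantle terms cancel and isostasy reduces to e = (Σt_A − Σt_B) − (Σ(ρt)_A − Σ(ρt)_B) / ρ_m.
Σt_A = 23.33 km; Σt_B = 9.5808 km; Σ(ρt)_A = 66.10365; Σ(ρt)_B = 22.4533134 (in km·g/cm³).
e = (23.33 − 9.5808) − (66.10365 − 22.4533134) / 3.304 = 0.538 km.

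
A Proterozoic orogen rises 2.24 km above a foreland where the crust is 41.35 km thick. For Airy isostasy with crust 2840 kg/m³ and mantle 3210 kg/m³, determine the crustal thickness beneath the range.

60.8 km

Root depth r = h ρ_c / (ρ_m − ρ_c) = 2.24 km × 2840 / 370 = 17.19 km.
Total thickness = T + h + r = 41.35 km + 2.24 km + 17.19 km = 60.8 km.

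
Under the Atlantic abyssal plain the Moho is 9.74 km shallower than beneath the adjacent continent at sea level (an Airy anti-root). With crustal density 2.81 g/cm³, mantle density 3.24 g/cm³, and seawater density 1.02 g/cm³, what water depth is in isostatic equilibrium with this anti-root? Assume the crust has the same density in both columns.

2.34 km

Replacing a thickness d of crust by seawater at the top must be balanced by replacing crust with mantle at the base: d (ρ_c − ρ_w) = a (ρ_m − ρ_c).
d = a (ρ_m − ρ_c)/(ρ_c − ρ_w) = 9.74 km × 0.43/1.79 = 2.34 km.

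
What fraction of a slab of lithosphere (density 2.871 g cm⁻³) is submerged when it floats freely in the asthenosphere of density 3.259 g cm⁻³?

Submerged fraction = ρ_obj/ρ_fluid = 2.871/3.259 = 88.1%.

88.1%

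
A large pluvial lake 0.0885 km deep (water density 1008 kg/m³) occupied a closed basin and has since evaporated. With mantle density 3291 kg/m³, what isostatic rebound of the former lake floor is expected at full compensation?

u = d ρ_w/ρ_m = 0.0885 km × 1008/3291 = 0.0271 km.

0.0271 km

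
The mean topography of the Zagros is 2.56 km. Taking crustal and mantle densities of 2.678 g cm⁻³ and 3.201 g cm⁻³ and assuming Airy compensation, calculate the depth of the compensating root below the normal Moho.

13.1 km

In Airy isostatic equilibrium: the weight of the topography is balanced by the buoyancy of the root, ρ_c h = (ρ_m − ρ_c) r.
r = h · ρ_c / (ρ_m − ρ_c) = 2.56 km × 2.678 / (3.201 − 2.678) = 13.1 km.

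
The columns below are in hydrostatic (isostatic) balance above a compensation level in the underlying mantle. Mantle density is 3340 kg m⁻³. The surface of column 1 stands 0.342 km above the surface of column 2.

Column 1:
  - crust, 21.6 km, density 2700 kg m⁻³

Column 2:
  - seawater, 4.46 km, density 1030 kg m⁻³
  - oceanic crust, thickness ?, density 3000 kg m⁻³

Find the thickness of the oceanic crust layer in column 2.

Take the compensation level at the base of the deeper column (depth z_c below the surface of column 1) and equate Σ ρ_i t_i down to z_c; mantle fills any gap and the z_c terms cancel.
Column 1: 21.6×2700 + (z_c − 21.6)×3340
Column 2: 0.342×0 + 4.46×1030 + x×3000 + (z_c − 0.342 − 4.46 − x)×3340
The z_c×3340 term appears on both sides and cancels. Collect the known terms of each column as K = Σ(ρt)_known − 3340 × (depth of known layers): K_1 = 58320 − 3340×21.6 = −13824; K_2 = 4593.8 − 3340×(0.342 + 4.46) = −11444.88.
Balance: K_1 = K_2 − x×(3340 − 3000), so x = (K_2 − K_1)/(3340 − 3000) = 2379.12/340 = 7 km.

7 km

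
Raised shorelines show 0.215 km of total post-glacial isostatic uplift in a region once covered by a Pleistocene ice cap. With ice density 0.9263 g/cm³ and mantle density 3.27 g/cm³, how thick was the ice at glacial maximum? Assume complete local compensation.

0.759 km

u = t ρ_ice/ρ_m → t = u ρ_m/ρ_ice = 0.215 km × 3.27/0.9263 = 0.759 km.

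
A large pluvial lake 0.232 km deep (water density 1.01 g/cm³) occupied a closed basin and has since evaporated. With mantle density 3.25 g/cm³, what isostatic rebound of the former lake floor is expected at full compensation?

0.0721 km

u = d ρ_w/ρ_m = 0.232 km × 1.01/3.25 = 0.0721 km.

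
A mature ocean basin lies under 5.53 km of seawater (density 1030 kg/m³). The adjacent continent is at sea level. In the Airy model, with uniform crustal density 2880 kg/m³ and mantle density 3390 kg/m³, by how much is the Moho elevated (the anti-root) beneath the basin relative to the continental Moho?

Equating mass per unit area of the two columns: replacing crust with seawater at the top is compensated by replacing crust with mantle at the base: d (ρ_c − ρ_w) = a (ρ_m − ρ_c).
a = d (ρ_c − ρ_w)/(ρ_m − ρ_c) = 5.53 km × 1850/510 = 20.1 km.

20.1 km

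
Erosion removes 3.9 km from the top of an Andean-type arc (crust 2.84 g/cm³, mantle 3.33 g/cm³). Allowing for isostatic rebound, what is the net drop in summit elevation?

Rebound u = e ρ_c/ρ_m = 3.9 km × 2.84/3.33 = 3.326 km.
Net surface drop = e − u = 3.9 km − 3.326 km = e (ρ_m − ρ_c)/ρ_m = 0.574 km.

0.574 km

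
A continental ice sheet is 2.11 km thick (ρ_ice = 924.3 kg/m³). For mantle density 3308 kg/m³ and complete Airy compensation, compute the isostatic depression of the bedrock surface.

In Airy isostatic equilibrium: the ice load ρ_ice t is balanced by mantle displaced below, ρ_m s.
s = t ρ_ice / ρ_m = 2.11 km × 924.3/3308 = 0.59 km.

0.59 km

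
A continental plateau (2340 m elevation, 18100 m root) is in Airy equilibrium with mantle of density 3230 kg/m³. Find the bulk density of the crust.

ρ_c h = (ρ_m − ρ_c) r → ρ_c (h + r) = ρ_m r → ρ_c = ρ_m r / (h + r).
ρ_c = 3230 × 18100 m / (2340 m + 18100 m) = 2860 kg/m³.

2860 kg/m³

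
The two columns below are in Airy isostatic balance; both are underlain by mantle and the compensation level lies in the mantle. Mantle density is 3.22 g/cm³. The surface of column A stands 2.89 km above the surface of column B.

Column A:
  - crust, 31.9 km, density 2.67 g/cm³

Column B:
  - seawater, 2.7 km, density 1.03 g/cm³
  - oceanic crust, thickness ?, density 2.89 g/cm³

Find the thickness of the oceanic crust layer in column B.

7.05 km

Take the compensation level at the base of the deeper column (depth z_c below the surface of column A) and equate Σ ρ_i t_i down to z_c; mantle fills any gap and the z_c terms cancel.
Column A: 31.9×2.67 + (z_c − 31.9)×3.22
Column B: 2.89×0 + 2.7×1.03 + x×2.89 + (z_c − 2.89 − 2.7 − x)×3.22
The z_c×3.22 term appears on both sides and cancels. Collect the known terms of each column as K = Σ(ρt)_known − 3.22 × (depth of known layers): K_A = 85.173 − 3.22×31.9 = −17.545; K_B = 2.781 − 3.22×(2.89 + 2.7) = −15.2188.
Balance: K_A = K_B − x×(3.22 − 2.89), so x = (K_B − K_A)/(3.22 − 2.89) = 2.3262/0.33 = 7.05 km.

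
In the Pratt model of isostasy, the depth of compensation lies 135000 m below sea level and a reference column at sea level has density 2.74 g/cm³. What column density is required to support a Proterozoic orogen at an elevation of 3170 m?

2.68 g/cm³

Pratt balance: ρ_ref D = ρ (D + h).
ρ = ρ_ref D/(D + h) = 2.74 × 135000 m/(135000 m + 3170 m) = 2.68 g/cm³.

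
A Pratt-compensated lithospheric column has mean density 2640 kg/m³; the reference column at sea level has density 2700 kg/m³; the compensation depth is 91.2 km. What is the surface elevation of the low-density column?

2.07 km

ρ_ref D = ρ (D + h) → h = D (ρ_ref − ρ)/ρ.
h = 91.2 km × (2700 − 2640)/2640 = 2.07 km.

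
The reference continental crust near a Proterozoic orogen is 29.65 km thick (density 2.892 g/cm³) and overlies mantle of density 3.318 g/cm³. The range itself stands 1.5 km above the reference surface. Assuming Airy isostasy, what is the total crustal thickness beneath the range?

Root depth r = h ρ_c / (ρ_m − ρ_c) = 1.5 km × 2.892 / 0.426 = 10.18 km.
Total thickness = T + h + r = 29.65 km + 1.5 km + 10.18 km = 41.3 km.

41.3 km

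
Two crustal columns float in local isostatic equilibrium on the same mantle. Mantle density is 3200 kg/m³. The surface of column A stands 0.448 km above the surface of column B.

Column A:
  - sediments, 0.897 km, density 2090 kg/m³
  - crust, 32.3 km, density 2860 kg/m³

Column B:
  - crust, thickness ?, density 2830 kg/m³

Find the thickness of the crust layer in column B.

28.5 km

Take the compensation level at the base of the deeper column (depth z_c below the surface of column A) and equate Σ ρ_i t_i down to z_c; mantle fills any gap and the z_c terms cancel.
Column A: 0.897×2090 + 32.3×2860 + (z_c − 33.197)×3200
Column B: 0.448×0 + x×2830 + (z_c − 0.448 − 0 − x)×3200
The z_c×3200 term appears on both sides and cancels. Collect the known terms of each column as K = Σ(ρt)_known − 3200 × (depth of known layers): K_A = 94252.73 − 3200×33.197 = −11977.67; K_B = 0 − 3200×(0.448 + 0) = −1433.6.
Balance: K_A = K_B − x×(3200 − 2830), so x = (K_B − K_A)/(3200 − 2830) = 10544.1/370 = 28.5 km.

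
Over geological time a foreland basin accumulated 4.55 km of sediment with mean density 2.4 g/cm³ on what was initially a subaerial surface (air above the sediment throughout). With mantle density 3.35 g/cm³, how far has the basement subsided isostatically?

3.26 km

Subaerial load: s = t ρ_sed / ρ_m = 4.55 km × 2.4/3.35 = 3.26 km.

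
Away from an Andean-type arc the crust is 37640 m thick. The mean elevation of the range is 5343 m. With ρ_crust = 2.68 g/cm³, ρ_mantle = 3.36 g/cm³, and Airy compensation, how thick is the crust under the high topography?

Root depth r = h ρ_c / (ρ_m − ρ_c) = 5343 m × 2.68 / 0.68 = 21060 m.
Total thickness = T + h + r = 37640 m + 5343 m + 21060 m = 64000 m.

64000 m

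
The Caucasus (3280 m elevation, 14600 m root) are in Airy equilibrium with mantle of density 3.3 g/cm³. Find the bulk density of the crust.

2.69 g/cm³

ρ_c h = (ρ_m − ρ_c) r → ρ_c (h + r) = ρ_m r → ρ_c = ρ_m r / (h + r).
ρ_c = 3.3 × 14600 m / (3280 m + 14600 m) = 2.69 g/cm³.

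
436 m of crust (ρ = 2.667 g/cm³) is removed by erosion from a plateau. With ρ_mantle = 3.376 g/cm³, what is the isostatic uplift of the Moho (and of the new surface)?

Unloading: uplift u = e ρ_c/ρ_m = 436 m × 2.667/3.376 = 344 m.

344 m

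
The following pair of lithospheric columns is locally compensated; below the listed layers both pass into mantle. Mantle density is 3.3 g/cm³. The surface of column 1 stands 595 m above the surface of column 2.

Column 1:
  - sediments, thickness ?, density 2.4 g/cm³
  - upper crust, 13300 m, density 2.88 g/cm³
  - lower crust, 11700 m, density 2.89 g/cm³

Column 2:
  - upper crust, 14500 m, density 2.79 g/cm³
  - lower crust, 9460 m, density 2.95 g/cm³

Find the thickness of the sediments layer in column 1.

2540 m

Take the compensation level at the base of the deeper column (depth z_c below the surface of column 1) and equate Σ ρ_i t_i down to z_c; mantle fills any gap and the z_c terms cancel.
Column 1: x×2.4 + 13300×2.88 + 11700×2.89 + (z_c − 25000 − x)×3.3
Column 2: 595×0 + 14500×2.79 + 9460×2.95 + (z_c − 595 − 23960)×3.3
The z_c×3.3 term appears on both sides and cancels. Collect the known terms of each column as K = Σ(ρt)_known − 3.3 × (depth of known layers): K_1 = 72117 − 3.3×25000 = −10383; K_2 = 68362 − 3.3×(595 + 23960) = −12669.5.
Balance: K_1 − x×(3.3 − 2.4) = K_2, so x = (K_1 − K_2)/(3.3 − 2.4) = 2286.5/0.9 = 2540 m.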